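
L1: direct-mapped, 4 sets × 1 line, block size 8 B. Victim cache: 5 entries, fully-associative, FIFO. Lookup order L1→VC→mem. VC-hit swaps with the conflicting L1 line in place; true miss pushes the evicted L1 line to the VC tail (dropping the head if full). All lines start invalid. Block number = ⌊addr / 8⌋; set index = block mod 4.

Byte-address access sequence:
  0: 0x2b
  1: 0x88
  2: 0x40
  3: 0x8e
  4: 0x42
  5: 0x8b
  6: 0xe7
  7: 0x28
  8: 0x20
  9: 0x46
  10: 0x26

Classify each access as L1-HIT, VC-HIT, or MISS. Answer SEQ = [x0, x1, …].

  [0] addr=0x2b blk=5 s=1: MISS | VC []
  [1] addr=0x88 blk=17 s=1: MISS | VC [5]
  [2] addr=0x40 blk=8 s=0: MISS | VC [5]
  [3] addr=0x8e blk=17 s=1: L1-HIT | VC [5]
  [4] addr=0x42 blk=8 s=0: L1-HIT | VC [5]
  [5] addr=0x8b blk=17 s=1: L1-HIT | VC [5]
  [6] addr=0xe7 blk=28 s=0: MISS | VC [5, 8]
  [7] addr=0x28 blk=5 s=1: VC-HIT | VC [17, 8]
  [8] addr=0x20 blk=4 s=0: MISS | VC [17, 8, 28]
  [9] addr=0x46 blk=8 s=0: VC-HIT | VC [17, 4, 28]
  [10] addr=0x26 blk=4 s=0: VC-HIT | VC [17, 8, 28]

SEQ = [MISS, MISS, MISS, L1-HIT, L1-HIT, L1-HIT, MISS, VC-HIT, MISS, VC-HIT, VC-HIT]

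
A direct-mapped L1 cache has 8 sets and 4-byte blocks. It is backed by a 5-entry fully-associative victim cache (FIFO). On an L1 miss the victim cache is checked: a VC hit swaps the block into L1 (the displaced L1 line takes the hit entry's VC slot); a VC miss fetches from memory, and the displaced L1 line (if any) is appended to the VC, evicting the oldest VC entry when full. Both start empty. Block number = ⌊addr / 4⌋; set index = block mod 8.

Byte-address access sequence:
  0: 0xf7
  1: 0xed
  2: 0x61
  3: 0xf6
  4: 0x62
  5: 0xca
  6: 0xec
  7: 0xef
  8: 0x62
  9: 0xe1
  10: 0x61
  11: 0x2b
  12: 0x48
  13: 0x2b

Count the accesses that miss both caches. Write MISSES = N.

MISSES = 7

#0 0xf7→b61/s5 MISS; vc=[]
#1 0xed→b59/s3 MISS; vc=[]
#2 0x61→b24/s0 MISS; vc=[]
#3 0xf6→b61/s5 L1-HIT; vc=[]
#4 0x62→b24/s0 L1-HIT; vc=[]
#5 0xca→b50/s2 MISS; vc=[]
#6 0xec→b59/s3 L1-HIT; vc=[]
#7 0xef→b59/s3 L1-HIT; vc=[]
#8 0x62→b24/s0 L1-HIT; vc=[]
#9 0xe1→b56/s0 MISS; vc=[24]
#10 0x61→b24/s0 VC-HIT; vc=[56]
#11 0x2b→b10/s2 MISS; vc=[56,50]
#12 0x48→b18/s2 MISS; vc=[56,50,10]
#13 0x2b→b10/s2 VC-HIT; vc=[56,50,18]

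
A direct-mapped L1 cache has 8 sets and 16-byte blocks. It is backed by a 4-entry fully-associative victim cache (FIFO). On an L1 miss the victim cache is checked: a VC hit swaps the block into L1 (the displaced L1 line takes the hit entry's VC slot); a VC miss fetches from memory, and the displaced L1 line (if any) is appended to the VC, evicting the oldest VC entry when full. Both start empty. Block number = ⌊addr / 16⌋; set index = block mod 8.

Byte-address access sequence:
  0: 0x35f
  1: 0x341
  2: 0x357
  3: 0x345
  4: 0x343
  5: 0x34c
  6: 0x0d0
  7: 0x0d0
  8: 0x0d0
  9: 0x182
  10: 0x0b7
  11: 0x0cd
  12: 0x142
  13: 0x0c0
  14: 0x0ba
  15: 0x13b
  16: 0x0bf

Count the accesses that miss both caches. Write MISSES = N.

MISSES = 8

0: 0x35f (blk 53, set 5) → MISS  vc=[]
1: 0x341 (blk 52, set 4) → MISS  vc=[]
2: 0x357 (blk 53, set 5) → L1-HIT  vc=[]
3: 0x345 (blk 52, set 4) → L1-HIT  vc=[]
4: 0x343 (blk 52, set 4) → L1-HIT  vc=[]
5: 0x34c (blk 52, set 4) → L1-HIT  vc=[]
6: 0xd0 (blk 13, set 5) → MISS  vc=[53]
7: 0xd0 (blk 13, set 5) → L1-HIT  vc=[53]
8: 0xd0 (blk 13, set 5) → L1-HIT  vc=[53]
9: 0x182 (blk 24, set 0) → MISS  vc=[53]
10: 0xb7 (blk 11, set 3) → MISS  vc=[53]
11: 0xcd (blk 12, set 4) → MISS  vc=[53, 52]
12: 0x142 (blk 20, set 4) → MISS  vc=[53, 52, 12]
13: 0xc0 (blk 12, set 4) → VC-HIT  vc=[53, 52, 20]
14: 0xba (blk 11, set 3) → L1-HIT  vc=[53, 52, 20]
15: 0x13b (blk 19, set 3) → MISS  vc=[53, 52, 20, 11]
16: 0xbf (blk 11, set 3) → VC-HIT  vc=[53, 52, 20, 19]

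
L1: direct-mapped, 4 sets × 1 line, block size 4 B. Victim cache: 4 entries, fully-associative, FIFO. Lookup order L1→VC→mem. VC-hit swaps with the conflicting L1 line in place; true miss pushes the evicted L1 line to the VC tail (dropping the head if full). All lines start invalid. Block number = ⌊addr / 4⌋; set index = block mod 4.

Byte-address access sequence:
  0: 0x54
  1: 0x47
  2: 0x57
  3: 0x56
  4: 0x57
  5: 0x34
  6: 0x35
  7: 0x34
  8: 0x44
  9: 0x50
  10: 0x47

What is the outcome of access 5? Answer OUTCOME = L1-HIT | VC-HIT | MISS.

OUTCOME = MISS

0: 0x54 (blk 21, set 1) → MISS  vc=[]
1: 0x47 (blk 17, set 1) → MISS  vc=[21]
2: 0x57 (blk 21, set 1) → VC-HIT  vc=[17]
3: 0x56 (blk 21, set 1) → L1-HIT  vc=[17]
4: 0x57 (blk 21, set 1) → L1-HIT  vc=[17]
5: 0x34 (blk 13, set 1) → MISS  vc=[17, 21]
6: 0x35 (blk 13, set 1) → L1-HIT  vc=[17, 21]
7: 0x34 (blk 13, set 1) → L1-HIT  vc=[17, 21]
8: 0x44 (blk 17, set 1) → VC-HIT  vc=[13, 21]
9: 0x50 (blk 20, set 0) → MISS  vc=[13, 21]
10: 0x47 (blk 17, set 1) → L1-HIT  vc=[13, 21]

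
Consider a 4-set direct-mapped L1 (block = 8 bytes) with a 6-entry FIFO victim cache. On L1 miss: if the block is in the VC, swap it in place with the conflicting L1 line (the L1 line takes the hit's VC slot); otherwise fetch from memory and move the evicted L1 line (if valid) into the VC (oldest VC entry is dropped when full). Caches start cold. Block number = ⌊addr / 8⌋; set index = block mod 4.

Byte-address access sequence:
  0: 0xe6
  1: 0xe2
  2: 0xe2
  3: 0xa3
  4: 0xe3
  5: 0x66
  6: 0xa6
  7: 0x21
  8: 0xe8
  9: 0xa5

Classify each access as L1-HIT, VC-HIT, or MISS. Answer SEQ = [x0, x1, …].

  [0] addr=0xe6 blk=28 s=0: MISS | VC []
  [1] addr=0xe2 blk=28 s=0: L1-HIT | VC []
  [2] addr=0xe2 blk=28 s=0: L1-HIT | VC []
  [3] addr=0xa3 blk=20 s=0: MISS | VC [28]
  [4] addr=0xe3 blk=28 s=0: VC-HIT | VC [20]
  [5] addr=0x66 blk=12 s=0: MISS | VC [20, 28]
  [6] addr=0xa6 blk=20 s=0: VC-HIT | VC [12, 28]
  [7] addr=0x21 blk=4 s=0: MISS | VC [12, 28, 20]
  [8] addr=0xe8 blk=29 s=1: MISS | VC [12, 28, 20]
  [9] addr=0xa5 blk=20 s=0: VC-HIT | VC [12, 28, 4]

SEQ = [MISS, L1-HIT, L1-HIT, MISS, VC-HIT, MISS, VC-HIT, MISS, MISS, VC-HIT]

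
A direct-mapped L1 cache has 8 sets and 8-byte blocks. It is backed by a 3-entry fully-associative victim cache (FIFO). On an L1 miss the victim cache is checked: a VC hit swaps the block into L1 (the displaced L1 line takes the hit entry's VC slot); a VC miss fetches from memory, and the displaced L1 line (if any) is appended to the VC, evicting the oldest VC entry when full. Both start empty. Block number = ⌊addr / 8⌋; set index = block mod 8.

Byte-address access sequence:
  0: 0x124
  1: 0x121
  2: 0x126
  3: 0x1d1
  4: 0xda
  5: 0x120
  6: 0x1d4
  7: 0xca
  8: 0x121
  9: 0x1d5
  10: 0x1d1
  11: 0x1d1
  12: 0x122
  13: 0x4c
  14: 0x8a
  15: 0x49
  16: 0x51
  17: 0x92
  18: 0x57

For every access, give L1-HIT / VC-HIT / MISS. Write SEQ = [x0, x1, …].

SEQ = [MISS, L1-HIT, L1-HIT, MISS, MISS, L1-HIT, L1-HIT, MISS, L1-HIT, L1-HIT, L1-HIT, L1-HIT, L1-HIT, MISS, MISS, VC-HIT, MISS, MISS, VC-HIT]

  [0] addr=0x124 blk=36 s=4: MISS | VC []
  [1] addr=0x121 blk=36 s=4: L1-HIT | VC []
  [2] addr=0x126 blk=36 s=4: L1-HIT | VC []
  [3] addr=0x1d1 blk=58 s=2: MISS | VC []
  [4] addr=0xda blk=27 s=3: MISS | VC []
  [5] addr=0x120 blk=36 s=4: L1-HIT | VC []
  [6] addr=0x1d4 blk=58 s=2: L1-HIT | VC []
  [7] addr=0xca blk=25 s=1: MISS | VC []
  [8] addr=0x121 blk=36 s=4: L1-HIT | VC []
  [9] addr=0x1d5 blk=58 s=2: L1-HIT | VC []
  [10] addr=0x1d1 blk=58 s=2: L1-HIT | VC []
  [11] addr=0x1d1 blk=58 s=2: L1-HIT | VC []
  [12] addr=0x122 blk=36 s=4: L1-HIT | VC []
  [13] addr=0x4c blk=9 s=1: MISS | VC [25]
  [14] addr=0x8a blk=17 s=1: MISS | VC [25, 9]
  [15] addr=0x49 blk=9 s=1: VC-HIT | VC [25, 17]
  [16] addr=0x51 blk=10 s=2: MISS | VC [25, 17, 58]
  [17] addr=0x92 blk=18 s=2: MISS | VC [17, 58, 10]
  [18] addr=0x57 blk=10 s=2: VC-HIT | VC [17, 58, 18]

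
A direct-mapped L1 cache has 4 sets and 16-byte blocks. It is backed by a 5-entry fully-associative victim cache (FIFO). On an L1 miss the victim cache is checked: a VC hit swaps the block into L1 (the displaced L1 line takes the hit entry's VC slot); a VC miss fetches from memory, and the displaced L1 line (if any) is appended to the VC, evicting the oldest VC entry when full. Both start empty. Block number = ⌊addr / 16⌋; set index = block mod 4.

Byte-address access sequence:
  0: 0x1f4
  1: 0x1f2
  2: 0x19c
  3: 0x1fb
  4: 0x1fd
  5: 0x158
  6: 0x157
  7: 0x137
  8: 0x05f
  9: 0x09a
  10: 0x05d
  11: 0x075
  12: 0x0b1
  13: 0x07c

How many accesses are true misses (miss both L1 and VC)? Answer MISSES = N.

MISSES = 8

#0 0x1f4→b31/s3 MISS; vc=[]
#1 0x1f2→b31/s3 L1-HIT; vc=[]
#2 0x19c→b25/s1 MISS; vc=[]
#3 0x1fb→b31/s3 L1-HIT; vc=[]
#4 0x1fd→b31/s3 L1-HIT; vc=[]
#5 0x158→b21/s1 MISS; vc=[25]
#6 0x157→b21/s1 L1-HIT; vc=[25]
#7 0x137→b19/s3 MISS; vc=[25,31]
#8 0x5f→b5/s1 MISS; vc=[25,31,21]
#9 0x9a→b9/s1 MISS; vc=[25,31,21,5]
#10 0x5d→b5/s1 VC-HIT; vc=[25,31,21,9]
#11 0x75→b7/s3 MISS; vc=[25,31,21,9,19]
#12 0xb1→b11/s3 MISS; vc=[31,21,9,19,7]
#13 0x7c→b7/s3 VC-HIT; vc=[31,21,9,19,11]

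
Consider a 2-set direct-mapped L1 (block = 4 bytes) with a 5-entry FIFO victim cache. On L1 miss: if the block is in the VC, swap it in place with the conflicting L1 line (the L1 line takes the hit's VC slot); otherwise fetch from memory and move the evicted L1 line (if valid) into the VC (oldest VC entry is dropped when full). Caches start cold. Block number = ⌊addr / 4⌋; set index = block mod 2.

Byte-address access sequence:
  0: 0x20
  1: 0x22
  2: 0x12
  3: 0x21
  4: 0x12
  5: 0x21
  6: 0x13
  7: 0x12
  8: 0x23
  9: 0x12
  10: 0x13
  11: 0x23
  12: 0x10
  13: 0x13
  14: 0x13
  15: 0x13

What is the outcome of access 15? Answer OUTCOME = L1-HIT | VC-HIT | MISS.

  [0] addr=0x20 blk=8 s=0: MISS | VC []
  [1] addr=0x22 blk=8 s=0: L1-HIT | VC []
  [2] addr=0x12 blk=4 s=0: MISS | VC [8]
  [3] addr=0x21 blk=8 s=0: VC-HIT | VC [4]
  [4] addr=0x12 blk=4 s=0: VC-HIT | VC [8]
  [5] addr=0x21 blk=8 s=0: VC-HIT | VC [4]
  [6] addr=0x13 blk=4 s=0: VC-HIT | VC [8]
  [7] addr=0x12 blk=4 s=0: L1-HIT | VC [8]
  [8] addr=0x23 blk=8 s=0: VC-HIT | VC [4]
  [9] addr=0x12 blk=4 s=0: VC-HIT | VC [8]
  [10] addr=0x13 blk=4 s=0: L1-HIT | VC [8]
  [11] addr=0x23 blk=8 s=0: VC-HIT | VC [4]
  [12] addr=0x10 blk=4 s=0: VC-HIT | VC [8]
  [13] addr=0x13 blk=4 s=0: L1-HIT | VC [8]
  [14] addr=0x13 blk=4 s=0: L1-HIT | VC [8]
  [15] addr=0x13 blk=4 s=0: L1-HIT | VC [8]

OUTCOME = L1-HIT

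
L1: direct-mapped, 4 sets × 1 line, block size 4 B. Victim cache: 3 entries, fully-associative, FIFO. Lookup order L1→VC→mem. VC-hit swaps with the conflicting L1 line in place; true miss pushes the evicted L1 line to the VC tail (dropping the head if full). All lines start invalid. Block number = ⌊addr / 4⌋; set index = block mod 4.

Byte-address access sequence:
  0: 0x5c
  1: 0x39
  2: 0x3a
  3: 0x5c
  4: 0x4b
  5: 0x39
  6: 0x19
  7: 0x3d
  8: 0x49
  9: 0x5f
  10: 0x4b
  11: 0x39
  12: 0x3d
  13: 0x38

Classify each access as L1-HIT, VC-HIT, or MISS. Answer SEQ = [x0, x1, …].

SEQ = [MISS, MISS, L1-HIT, L1-HIT, MISS, VC-HIT, MISS, MISS, VC-HIT, VC-HIT, L1-HIT, VC-HIT, VC-HIT, L1-HIT]

0: 0x5c (blk 23, set 3) → MISS  vc=[]
1: 0x39 (blk 14, set 2) → MISS  vc=[]
2: 0x3a (blk 14, set 2) → L1-HIT  vc=[]
3: 0x5c (blk 23, set 3) → L1-HIT  vc=[]
4: 0x4b (blk 18, set 2) → MISS  vc=[14]
5: 0x39 (blk 14, set 2) → VC-HIT  vc=[18]
6: 0x19 (blk 6, set 2) → MISS  vc=[18, 14]
7: 0x3d (blk 15, set 3) → MISS  vc=[18, 14, 23]
8: 0x49 (blk 18, set 2) → VC-HIT  vc=[6, 14, 23]
9: 0x5f (blk 23, set 3) → VC-HIT  vc=[6, 14, 15]
10: 0x4b (blk 18, set 2) → L1-HIT  vc=[6, 14, 15]
11: 0x39 (blk 14, set 2) → VC-HIT  vc=[6, 18, 15]
12: 0x3d (blk 15, set 3) → VC-HIT  vc=[6, 18, 23]
13: 0x38 (blk 14, set 2) → L1-HIT  vc=[6, 18, 23]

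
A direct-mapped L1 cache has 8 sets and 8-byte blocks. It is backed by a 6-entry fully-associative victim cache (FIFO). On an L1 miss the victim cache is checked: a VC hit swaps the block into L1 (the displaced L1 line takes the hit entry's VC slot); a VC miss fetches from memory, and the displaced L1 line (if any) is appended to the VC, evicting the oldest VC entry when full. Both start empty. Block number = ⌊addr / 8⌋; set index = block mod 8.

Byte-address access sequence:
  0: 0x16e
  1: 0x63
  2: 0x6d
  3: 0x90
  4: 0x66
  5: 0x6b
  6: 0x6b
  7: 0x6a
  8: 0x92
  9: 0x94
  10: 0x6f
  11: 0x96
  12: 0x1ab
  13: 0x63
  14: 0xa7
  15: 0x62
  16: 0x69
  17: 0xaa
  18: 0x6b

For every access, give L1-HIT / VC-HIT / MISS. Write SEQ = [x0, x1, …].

0: 0x16e (blk 45, set 5) → MISS  vc=[]
1: 0x63 (blk 12, set 4) → MISS  vc=[]
2: 0x6d (blk 13, set 5) → MISS  vc=[45]
3: 0x90 (blk 18, set 2) → MISS  vc=[45]
4: 0x66 (blk 12, set 4) → L1-HIT  vc=[45]
5: 0x6b (blk 13, set 5) → L1-HIT  vc=[45]
6: 0x6b (blk 13, set 5) → L1-HIT  vc=[45]
7: 0x6a (blk 13, set 5) → L1-HIT  vc=[45]
8: 0x92 (blk 18, set 2) → L1-HIT  vc=[45]
9: 0x94 (blk 18, set 2) → L1-HIT  vc=[45]
10: 0x6f (blk 13, set 5) → L1-HIT  vc=[45]
11: 0x96 (blk 18, set 2) → L1-HIT  vc=[45]
12: 0x1ab (blk 53, set 5) → MISS  vc=[45, 13]
13: 0x63 (blk 12, set 4) → L1-HIT  vc=[45, 13]
14: 0xa7 (blk 20, set 4) → MISS  vc=[45, 13, 12]
15: 0x62 (blk 12, set 4) → VC-HIT  vc=[45, 13, 20]
16: 0x69 (blk 13, set 5) → VC-HIT  vc=[45, 53, 20]
17: 0xaa (blk 21, set 5) → MISS  vc=[45, 53, 20, 13]
18: 0x6b (blk 13, set 5) → VC-HIT  vc=[45, 53, 20, 21]

SEQ = [MISS, MISS, MISS, MISS, L1-HIT, L1-HIT, L1-HIT, L1-HIT, L1-HIT, L1-HIT, L1-HIT, L1-HIT, MISS, L1-HIT, MISS, VC-HIT, VC-HIT, MISS, VC-HIT]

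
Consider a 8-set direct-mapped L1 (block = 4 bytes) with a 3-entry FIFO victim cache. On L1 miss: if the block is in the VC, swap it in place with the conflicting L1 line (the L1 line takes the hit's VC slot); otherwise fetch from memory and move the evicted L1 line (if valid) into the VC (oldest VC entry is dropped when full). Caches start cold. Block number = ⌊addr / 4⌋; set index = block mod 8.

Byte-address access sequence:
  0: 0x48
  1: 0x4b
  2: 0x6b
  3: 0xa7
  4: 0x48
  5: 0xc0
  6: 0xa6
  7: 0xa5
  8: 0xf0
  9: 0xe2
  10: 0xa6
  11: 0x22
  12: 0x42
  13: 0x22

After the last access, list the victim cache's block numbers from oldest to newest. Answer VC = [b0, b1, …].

#0 0x48→b18/s2 MISS; vc=[]
#1 0x4b→b18/s2 L1-HIT; vc=[]
#2 0x6b→b26/s2 MISS; vc=[18]
#3 0xa7→b41/s1 MISS; vc=[18]
#4 0x48→b18/s2 VC-HIT; vc=[26]
#5 0xc0→b48/s0 MISS; vc=[26]
#6 0xa6→b41/s1 L1-HIT; vc=[26]
#7 0xa5→b41/s1 L1-HIT; vc=[26]
#8 0xf0→b60/s4 MISS; vc=[26]
#9 0xe2→b56/s0 MISS; vc=[26,48]
#10 0xa6→b41/s1 L1-HIT; vc=[26,48]
#11 0x22→b8/s0 MISS; vc=[26,48,56]
#12 0x42→b16/s0 MISS; vc=[48,56,8]
#13 0x22→b8/s0 VC-HIT; vc=[48,56,16]

VC = [48, 56, 16]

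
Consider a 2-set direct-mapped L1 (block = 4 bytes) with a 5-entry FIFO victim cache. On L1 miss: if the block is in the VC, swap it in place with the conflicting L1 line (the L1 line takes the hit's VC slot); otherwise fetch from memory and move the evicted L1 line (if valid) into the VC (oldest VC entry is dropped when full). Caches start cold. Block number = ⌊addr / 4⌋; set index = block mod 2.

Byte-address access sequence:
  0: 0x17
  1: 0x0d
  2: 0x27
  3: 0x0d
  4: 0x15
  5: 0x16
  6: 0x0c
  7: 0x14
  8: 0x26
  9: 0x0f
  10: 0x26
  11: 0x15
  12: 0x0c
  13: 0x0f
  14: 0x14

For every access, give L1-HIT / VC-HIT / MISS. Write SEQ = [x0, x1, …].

0: 0x17 (blk 5, set 1) → MISS  vc=[]
1: 0xd (blk 3, set 1) → MISS  vc=[5]
2: 0x27 (blk 9, set 1) → MISS  vc=[5, 3]
3: 0xd (blk 3, set 1) → VC-HIT  vc=[5, 9]
4: 0x15 (blk 5, set 1) → VC-HIT  vc=[3, 9]
5: 0x16 (blk 5, set 1) → L1-HIT  vc=[3, 9]
6: 0xc (blk 3, set 1) → VC-HIT  vc=[5, 9]
7: 0x14 (blk 5, set 1) → VC-HIT  vc=[3, 9]
8: 0x26 (blk 9, set 1) → VC-HIT  vc=[3, 5]
9: 0xf (blk 3, set 1) → VC-HIT  vc=[9, 5]
10: 0x26 (blk 9, set 1) → VC-HIT  vc=[3, 5]
11: 0x15 (blk 5, set 1) → VC-HIT  vc=[3, 9]
12: 0xc (blk 3, set 1) → VC-HIT  vc=[5, 9]
13: 0xf (blk 3, set 1) → L1-HIT  vc=[5, 9]
14: 0x14 (blk 5, set 1) → VC-HIT  vc=[3, 9]

SEQ = [MISS, MISS, MISS, VC-HIT, VC-HIT, L1-HIT, VC-HIT, VC-HIT, VC-HIT, VC-HIT, VC-HIT, VC-HIT, VC-HIT, L1-HIT, VC-HIT]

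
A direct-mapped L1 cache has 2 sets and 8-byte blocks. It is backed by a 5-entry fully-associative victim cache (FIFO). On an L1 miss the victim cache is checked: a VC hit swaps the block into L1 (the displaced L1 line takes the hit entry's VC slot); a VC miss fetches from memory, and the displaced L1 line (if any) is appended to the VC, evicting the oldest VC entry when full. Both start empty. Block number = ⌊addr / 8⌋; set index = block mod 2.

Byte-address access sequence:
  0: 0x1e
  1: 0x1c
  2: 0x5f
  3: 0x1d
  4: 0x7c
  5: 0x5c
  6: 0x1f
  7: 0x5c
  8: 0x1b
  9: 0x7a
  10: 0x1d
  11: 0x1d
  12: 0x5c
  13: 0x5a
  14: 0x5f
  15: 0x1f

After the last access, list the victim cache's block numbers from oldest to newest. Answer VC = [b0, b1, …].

#0 0x1e→b3/s1 MISS; vc=[]
#1 0x1c→b3/s1 L1-HIT; vc=[]
#2 0x5f→b11/s1 MISS; vc=[3]
#3 0x1d→b3/s1 VC-HIT; vc=[11]
#4 0x7c→b15/s1 MISS; vc=[11,3]
#5 0x5c→b11/s1 VC-HIT; vc=[15,3]
#6 0x1f→b3/s1 VC-HIT; vc=[15,11]
#7 0x5c→b11/s1 VC-HIT; vc=[15,3]
#8 0x1b→b3/s1 VC-HIT; vc=[15,11]
#9 0x7a→b15/s1 VC-HIT; vc=[3,11]
#10 0x1d→b3/s1 VC-HIT; vc=[15,11]
#11 0x1d→b3/s1 L1-HIT; vc=[15,11]
#12 0x5c→b11/s1 VC-HIT; vc=[15,3]
#13 0x5a→b11/s1 L1-HIT; vc=[15,3]
#14 0x5f→b11/s1 L1-HIT; vc=[15,3]
#15 0x1f→b3/s1 VC-HIT; vc=[15,11]

VC = [15, 11]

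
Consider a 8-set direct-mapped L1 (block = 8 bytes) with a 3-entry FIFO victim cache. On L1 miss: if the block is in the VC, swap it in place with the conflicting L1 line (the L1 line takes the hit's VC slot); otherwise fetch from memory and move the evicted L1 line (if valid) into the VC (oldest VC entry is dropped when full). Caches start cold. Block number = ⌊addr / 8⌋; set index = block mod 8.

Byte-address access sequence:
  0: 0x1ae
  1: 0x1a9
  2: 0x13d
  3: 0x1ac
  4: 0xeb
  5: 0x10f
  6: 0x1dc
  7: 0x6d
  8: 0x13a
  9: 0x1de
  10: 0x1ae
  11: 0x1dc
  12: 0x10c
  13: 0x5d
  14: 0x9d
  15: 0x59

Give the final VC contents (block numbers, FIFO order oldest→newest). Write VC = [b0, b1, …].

VC = [29, 59, 19]

  [0] addr=0x1ae blk=53 s=5: MISS | VC []
  [1] addr=0x1a9 blk=53 s=5: L1-HIT | VC []
  [2] addr=0x13d blk=39 s=7: MISS | VC []
  [3] addr=0x1ac blk=53 s=5: L1-HIT | VC []
  [4] addr=0xeb blk=29 s=5: MISS | VC [53]
  [5] addr=0x10f blk=33 s=1: MISS | VC [53]
  [6] addr=0x1dc blk=59 s=3: MISS | VC [53]
  [7] addr=0x6d blk=13 s=5: MISS | VC [53, 29]
  [8] addr=0x13a blk=39 s=7: L1-HIT | VC [53, 29]
  [9] addr=0x1de blk=59 s=3: L1-HIT | VC [53, 29]
  [10] addr=0x1ae blk=53 s=5: VC-HIT | VC [13, 29]
  [11] addr=0x1dc blk=59 s=3: L1-HIT | VC [13, 29]
  [12] addr=0x10c blk=33 s=1: L1-HIT | VC [13, 29]
  [13] addr=0x5d blk=11 s=3: MISS | VC [13, 29, 59]
  [14] addr=0x9d blk=19 s=3: MISS | VC [29, 59, 11]
  [15] addr=0x59 blk=11 s=3: VC-HIT | VC [29, 59, 19]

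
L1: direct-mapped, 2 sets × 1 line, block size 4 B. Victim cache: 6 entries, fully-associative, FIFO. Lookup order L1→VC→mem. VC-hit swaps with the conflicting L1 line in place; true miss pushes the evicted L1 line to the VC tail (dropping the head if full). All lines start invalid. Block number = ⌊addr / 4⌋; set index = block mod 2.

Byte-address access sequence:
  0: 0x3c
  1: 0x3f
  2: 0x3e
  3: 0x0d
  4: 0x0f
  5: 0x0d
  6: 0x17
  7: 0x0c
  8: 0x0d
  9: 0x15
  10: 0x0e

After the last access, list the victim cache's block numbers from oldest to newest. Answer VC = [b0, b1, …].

VC = [15, 5]

  [0] addr=0x3c blk=15 s=1: MISS | VC []
  [1] addr=0x3f blk=15 s=1: L1-HIT | VC []
  [2] addr=0x3e blk=15 s=1: L1-HIT | VC []
  [3] addr=0xd blk=3 s=1: MISS | VC [15]
  [4] addr=0xf blk=3 s=1: L1-HIT | VC [15]
  [5] addr=0xd blk=3 s=1: L1-HIT | VC [15]
  [6] addr=0x17 blk=5 s=1: MISS | VC [15, 3]
  [7] addr=0xc blk=3 s=1: VC-HIT | VC [15, 5]
  [8] addr=0xd blk=3 s=1: L1-HIT | VC [15, 5]
  [9] addr=0x15 blk=5 s=1: VC-HIT | VC [15, 3]
  [10] addr=0xe blk=3 s=1: VC-HIT | VC [15, 5]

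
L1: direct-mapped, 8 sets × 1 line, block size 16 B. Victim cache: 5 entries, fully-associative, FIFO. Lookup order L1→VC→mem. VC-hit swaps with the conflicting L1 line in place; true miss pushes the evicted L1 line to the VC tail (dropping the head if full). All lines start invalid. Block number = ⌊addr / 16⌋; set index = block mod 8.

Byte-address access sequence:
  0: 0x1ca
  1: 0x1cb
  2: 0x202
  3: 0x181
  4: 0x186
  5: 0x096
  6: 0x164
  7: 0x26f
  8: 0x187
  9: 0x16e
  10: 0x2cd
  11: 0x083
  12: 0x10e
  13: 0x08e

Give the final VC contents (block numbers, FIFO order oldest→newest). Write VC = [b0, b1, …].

0: 0x1ca (blk 28, set 4) → MISS  vc=[]
1: 0x1cb (blk 28, set 4) → L1-HIT  vc=[]
2: 0x202 (blk 32, set 0) → MISS  vc=[]
3: 0x181 (blk 24, set 0) → MISS  vc=[32]
4: 0x186 (blk 24, set 0) → L1-HIT  vc=[32]
5: 0x96 (blk 9, set 1) → MISS  vc=[32]
6: 0x164 (blk 22, set 6) → MISS  vc=[32]
7: 0x26f (blk 38, set 6) → MISS  vc=[32, 22]
8: 0x187 (blk 24, set 0) → L1-HIT  vc=[32, 22]
9: 0x16e (blk 22, set 6) → VC-HIT  vc=[32, 38]
10: 0x2cd (blk 44, set 4) → MISS  vc=[32, 38, 28]
11: 0x83 (blk 8, set 0) → MISS  vc=[32, 38, 28, 24]
12: 0x10e (blk 16, set 0) → MISS  vc=[32, 38, 28, 24, 8]
13: 0x8e (blk 8, set 0) → VC-HIT  vc=[32, 38, 28, 24, 16]

VC = [32, 38, 28, 24, 16]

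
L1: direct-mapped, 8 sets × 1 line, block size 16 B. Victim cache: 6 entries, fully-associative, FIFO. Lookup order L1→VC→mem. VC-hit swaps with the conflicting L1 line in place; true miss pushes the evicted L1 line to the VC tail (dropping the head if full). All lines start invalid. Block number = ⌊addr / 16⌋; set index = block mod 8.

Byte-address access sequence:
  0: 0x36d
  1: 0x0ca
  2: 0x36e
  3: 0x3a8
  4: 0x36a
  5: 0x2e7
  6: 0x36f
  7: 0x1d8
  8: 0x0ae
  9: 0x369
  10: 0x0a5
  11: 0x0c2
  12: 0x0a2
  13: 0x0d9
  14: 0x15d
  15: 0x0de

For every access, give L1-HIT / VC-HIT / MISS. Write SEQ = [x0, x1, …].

#0 0x36d→b54/s6 MISS; vc=[]
#1 0xca→b12/s4 MISS; vc=[]
#2 0x36e→b54/s6 L1-HIT; vc=[]
#3 0x3a8→b58/s2 MISS; vc=[]
#4 0x36a→b54/s6 L1-HIT; vc=[]
#5 0x2e7→b46/s6 MISS; vc=[54]
#6 0x36f→b54/s6 VC-HIT; vc=[46]
#7 0x1d8→b29/s5 MISS; vc=[46]
#8 0xae→b10/s2 MISS; vc=[46,58]
#9 0x369→b54/s6 L1-HIT; vc=[46,58]
#10 0xa5→b10/s2 L1-HIT; vc=[46,58]
#11 0xc2→b12/s4 L1-HIT; vc=[46,58]
#12 0xa2→b10/s2 L1-HIT; vc=[46,58]
#13 0xd9→b13/s5 MISS; vc=[46,58,29]
#14 0x15d→b21/s5 MISS; vc=[46,58,29,13]
#15 0xde→b13/s5 VC-HIT; vc=[46,58,29,21]

SEQ = [MISS, MISS, L1-HIT, MISS, L1-HIT, MISS, VC-HIT, MISS, MISS, L1-HIT, L1-HIT, L1-HIT, L1-HIT, MISS, MISS, VC-HIT]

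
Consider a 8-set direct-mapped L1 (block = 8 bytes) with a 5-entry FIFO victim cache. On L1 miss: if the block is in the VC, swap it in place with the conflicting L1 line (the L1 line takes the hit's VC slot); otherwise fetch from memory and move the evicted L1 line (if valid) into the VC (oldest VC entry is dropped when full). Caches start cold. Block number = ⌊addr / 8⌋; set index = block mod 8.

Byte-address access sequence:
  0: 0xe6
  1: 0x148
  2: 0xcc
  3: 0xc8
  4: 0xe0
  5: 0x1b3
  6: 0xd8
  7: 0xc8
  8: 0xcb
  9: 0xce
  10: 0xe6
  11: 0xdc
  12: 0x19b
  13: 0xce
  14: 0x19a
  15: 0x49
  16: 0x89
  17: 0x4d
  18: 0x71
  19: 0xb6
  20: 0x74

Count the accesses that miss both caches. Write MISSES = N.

0: 0xe6 (blk 28, set 4) → MISS  vc=[]
1: 0x148 (blk 41, set 1) → MISS  vc=[]
2: 0xcc (blk 25, set 1) → MISS  vc=[41]
3: 0xc8 (blk 25, set 1) → L1-HIT  vc=[41]
4: 0xe0 (blk 28, set 4) → L1-HIT  vc=[41]
5: 0x1b3 (blk 54, set 6) → MISS  vc=[41]
6: 0xd8 (blk 27, set 3) → MISS  vc=[41]
7: 0xc8 (blk 25, set 1) → L1-HIT  vc=[41]
8: 0xcb (blk 25, set 1) → L1-HIT  vc=[41]
9: 0xce (blk 25, set 1) → L1-HIT  vc=[41]
10: 0xe6 (blk 28, set 4) → L1-HIT  vc=[41]
11: 0xdc (blk 27, set 3) → L1-HIT  vc=[41]
12: 0x19b (blk 51, set 3) → MISS  vc=[41, 27]
13: 0xce (blk 25, set 1) → L1-HIT  vc=[41, 27]
14: 0x19a (blk 51, set 3) → L1-HIT  vc=[41, 27]
15: 0x49 (blk 9, set 1) → MISS  vc=[41, 27, 25]
16: 0x89 (blk 17, set 1) → MISS  vc=[41, 27, 25, 9]
17: 0x4d (blk 9, set 1) → VC-HIT  vc=[41, 27, 25, 17]
18: 0x71 (blk 14, set 6) → MISS  vc=[41, 27, 25, 17, 54]
19: 0xb6 (blk 22, set 6) → MISS  vc=[27, 25, 17, 54, 14]
20: 0x74 (blk 14, set 6) → VC-HIT  vc=[27, 25, 17, 54, 22]

MISSES = 10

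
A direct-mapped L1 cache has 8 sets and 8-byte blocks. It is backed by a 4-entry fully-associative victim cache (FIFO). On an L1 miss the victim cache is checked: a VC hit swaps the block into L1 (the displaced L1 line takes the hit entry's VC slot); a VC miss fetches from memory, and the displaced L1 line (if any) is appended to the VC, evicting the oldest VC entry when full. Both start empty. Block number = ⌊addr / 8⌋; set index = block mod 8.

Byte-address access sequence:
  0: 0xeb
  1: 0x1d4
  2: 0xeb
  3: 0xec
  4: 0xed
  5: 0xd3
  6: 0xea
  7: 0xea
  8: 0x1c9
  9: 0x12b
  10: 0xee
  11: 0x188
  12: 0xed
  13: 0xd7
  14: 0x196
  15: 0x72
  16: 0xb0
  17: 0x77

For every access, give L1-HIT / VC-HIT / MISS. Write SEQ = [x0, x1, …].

0: 0xeb (blk 29, set 5) → MISS  vc=[]
1: 0x1d4 (blk 58, set 2) → MISS  vc=[]
2: 0xeb (blk 29, set 5) → L1-HIT  vc=[]
3: 0xec (blk 29, set 5) → L1-HIT  vc=[]
4: 0xed (blk 29, set 5) → L1-HIT  vc=[]
5: 0xd3 (blk 26, set 2) → MISS  vc=[58]
6: 0xea (blk 29, set 5) → L1-HIT  vc=[58]
7: 0xea (blk 29, set 5) → L1-HIT  vc=[58]
8: 0x1c9 (blk 57, set 1) → MISS  vc=[58]
9: 0x12b (blk 37, set 5) → MISS  vc=[58, 29]
10: 0xee (blk 29, set 5) → VC-HIT  vc=[58, 37]
11: 0x188 (blk 49, set 1) → MISS  vc=[58, 37, 57]
12: 0xed (blk 29, set 5) → L1-HIT  vc=[58, 37, 57]
13: 0xd7 (blk 26, set 2) → L1-HIT  vc=[58, 37, 57]
14: 0x196 (blk 50, set 2) → MISS  vc=[58, 37, 57, 26]
15: 0x72 (blk 14, set 6) → MISS  vc=[58, 37, 57, 26]
16: 0xb0 (blk 22, set 6) → MISS  vc=[37, 57, 26, 14]
17: 0x77 (blk 14, set 6) → VC-HIT  vc=[37, 57, 26, 22]

SEQ = [MISS, MISS, L1-HIT, L1-HIT, L1-HIT, MISS, L1-HIT, L1-HIT, MISS, MISS, VC-HIT, MISS, L1-HIT, L1-HIT, MISS, MISS, MISS, VC-HIT]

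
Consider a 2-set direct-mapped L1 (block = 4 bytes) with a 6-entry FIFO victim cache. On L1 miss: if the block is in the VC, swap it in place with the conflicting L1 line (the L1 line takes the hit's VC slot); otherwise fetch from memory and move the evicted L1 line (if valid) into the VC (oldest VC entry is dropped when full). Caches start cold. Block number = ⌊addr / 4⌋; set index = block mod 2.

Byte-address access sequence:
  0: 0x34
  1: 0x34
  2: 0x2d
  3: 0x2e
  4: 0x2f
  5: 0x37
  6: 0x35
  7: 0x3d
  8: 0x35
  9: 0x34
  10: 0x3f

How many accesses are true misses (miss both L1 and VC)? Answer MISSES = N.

#0 0x34→b13/s1 MISS; vc=[]
#1 0x34→b13/s1 L1-HIT; vc=[]
#2 0x2d→b11/s1 MISS; vc=[13]
#3 0x2e→b11/s1 L1-HIT; vc=[13]
#4 0x2f→b11/s1 L1-HIT; vc=[13]
#5 0x37→b13/s1 VC-HIT; vc=[11]
#6 0x35→b13/s1 L1-HIT; vc=[11]
#7 0x3d→b15/s1 MISS; vc=[11,13]
#8 0x35→b13/s1 VC-HIT; vc=[11,15]
#9 0x34→b13/s1 L1-HIT; vc=[11,15]
#10 0x3f→b15/s1 VC-HIT; vc=[11,13]

MISSES = 3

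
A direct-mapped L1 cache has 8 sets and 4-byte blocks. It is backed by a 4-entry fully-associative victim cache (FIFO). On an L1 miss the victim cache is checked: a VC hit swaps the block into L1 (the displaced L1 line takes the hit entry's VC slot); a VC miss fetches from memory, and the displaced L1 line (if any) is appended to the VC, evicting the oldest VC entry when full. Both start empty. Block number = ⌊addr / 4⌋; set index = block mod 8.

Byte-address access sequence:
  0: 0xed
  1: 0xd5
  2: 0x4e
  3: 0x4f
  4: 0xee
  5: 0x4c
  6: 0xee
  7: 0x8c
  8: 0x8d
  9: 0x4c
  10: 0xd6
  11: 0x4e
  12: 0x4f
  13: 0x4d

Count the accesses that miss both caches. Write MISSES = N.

  [0] addr=0xed blk=59 s=3: MISS | VC []
  [1] addr=0xd5 blk=53 s=5: MISS | VC []
  [2] addr=0x4e blk=19 s=3: MISS | VC [59]
  [3] addr=0x4f blk=19 s=3: L1-HIT | VC [59]
  [4] addr=0xee blk=59 s=3: VC-HIT | VC [19]
  [5] addr=0x4c blk=19 s=3: VC-HIT | VC [59]
  [6] addr=0xee blk=59 s=3: VC-HIT | VC [19]
  [7] addr=0x8c blk=35 s=3: MISS | VC [19, 59]
  [8] addr=0x8d blk=35 s=3: L1-HIT | VC [19, 59]
  [9] addr=0x4c blk=19 s=3: VC-HIT | VC [35, 59]
  [10] addr=0xd6 blk=53 s=5: L1-HIT | VC [35, 59]
  [11] addr=0x4e blk=19 s=3: L1-HIT | VC [35, 59]
  [12] addr=0x4f blk=19 s=3: L1-HIT | VC [35, 59]
  [13] addr=0x4d blk=19 s=3: L1-HIT | VC [35, 59]

MISSES = 4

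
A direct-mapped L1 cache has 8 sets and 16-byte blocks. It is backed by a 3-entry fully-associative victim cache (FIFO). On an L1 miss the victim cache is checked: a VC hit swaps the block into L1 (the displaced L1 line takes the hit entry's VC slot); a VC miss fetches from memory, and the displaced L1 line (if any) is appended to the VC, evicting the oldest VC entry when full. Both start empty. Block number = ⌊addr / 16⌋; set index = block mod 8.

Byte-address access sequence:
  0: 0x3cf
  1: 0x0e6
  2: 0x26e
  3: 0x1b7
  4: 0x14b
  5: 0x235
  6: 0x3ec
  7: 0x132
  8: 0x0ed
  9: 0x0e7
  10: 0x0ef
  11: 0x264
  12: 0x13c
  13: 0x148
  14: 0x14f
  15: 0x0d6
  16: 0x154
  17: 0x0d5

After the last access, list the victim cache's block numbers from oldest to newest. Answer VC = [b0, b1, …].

VC = [35, 62, 21]

  [0] addr=0x3cf blk=60 s=4: MISS | VC []
  [1] addr=0xe6 blk=14 s=6: MISS | VC []
  [2] addr=0x26e blk=38 s=6: MISS | VC [14]
  [3] addr=0x1b7 blk=27 s=3: MISS | VC [14]
  [4] addr=0x14b blk=20 s=4: MISS | VC [14, 60]
  [5] addr=0x235 blk=35 s=3: MISS | VC [14, 60, 27]
  [6] addr=0x3ec blk=62 s=6: MISS | VC [60, 27, 38]
  [7] addr=0x132 blk=19 s=3: MISS | VC [27, 38, 35]
  [8] addr=0xed blk=14 s=6: MISS | VC [38, 35, 62]
  [9] addr=0xe7 blk=14 s=6: L1-HIT | VC [38, 35, 62]
  [10] addr=0xef blk=14 s=6: L1-HIT | VC [38, 35, 62]
  [11] addr=0x264 blk=38 s=6: VC-HIT | VC [14, 35, 62]
  [12] addr=0x13c blk=19 s=3: L1-HIT | VC [14, 35, 62]
  [13] addr=0x148 blk=20 s=4: L1-HIT | VC [14, 35, 62]
  [14] addr=0x14f blk=20 s=4: L1-HIT | VC [14, 35, 62]
  [15] addr=0xd6 blk=13 s=5: MISS | VC [14, 35, 62]
  [16] addr=0x154 blk=21 s=5: MISS | VC [35, 62, 13]
  [17] addr=0xd5 blk=13 s=5: VC-HIT | VC [35, 62, 21]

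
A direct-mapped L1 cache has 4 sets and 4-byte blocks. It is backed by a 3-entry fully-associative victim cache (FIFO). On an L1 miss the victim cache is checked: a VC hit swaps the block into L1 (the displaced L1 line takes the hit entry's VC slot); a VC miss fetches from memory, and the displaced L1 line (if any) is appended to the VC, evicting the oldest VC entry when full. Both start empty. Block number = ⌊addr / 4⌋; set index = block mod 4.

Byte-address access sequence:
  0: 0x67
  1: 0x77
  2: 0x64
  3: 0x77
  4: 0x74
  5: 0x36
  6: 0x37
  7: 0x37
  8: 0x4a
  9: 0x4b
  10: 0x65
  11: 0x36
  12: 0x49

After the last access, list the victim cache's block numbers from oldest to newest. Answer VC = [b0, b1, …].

  [0] addr=0x67 blk=25 s=1: MISS | VC []
  [1] addr=0x77 blk=29 s=1: MISS | VC [25]
  [2] addr=0x64 blk=25 s=1: VC-HIT | VC [29]
  [3] addr=0x77 blk=29 s=1: VC-HIT | VC [25]
  [4] addr=0x74 blk=29 s=1: L1-HIT | VC [25]
  [5] addr=0x36 blk=13 s=1: MISS | VC [25, 29]
  [6] addr=0x37 blk=13 s=1: L1-HIT | VC [25, 29]
  [7] addr=0x37 blk=13 s=1: L1-HIT | VC [25, 29]
  [8] addr=0x4a blk=18 s=2: MISS | VC [25, 29]
  [9] addr=0x4b blk=18 s=2: L1-HIT | VC [25, 29]
  [10] addr=0x65 blk=25 s=1: VC-HIT | VC [13, 29]
  [11] addr=0x36 blk=13 s=1: VC-HIT | VC [25, 29]
  [12] addr=0x49 blk=18 s=2: L1-HIT | VC [25, 29]

VC = [25, 29]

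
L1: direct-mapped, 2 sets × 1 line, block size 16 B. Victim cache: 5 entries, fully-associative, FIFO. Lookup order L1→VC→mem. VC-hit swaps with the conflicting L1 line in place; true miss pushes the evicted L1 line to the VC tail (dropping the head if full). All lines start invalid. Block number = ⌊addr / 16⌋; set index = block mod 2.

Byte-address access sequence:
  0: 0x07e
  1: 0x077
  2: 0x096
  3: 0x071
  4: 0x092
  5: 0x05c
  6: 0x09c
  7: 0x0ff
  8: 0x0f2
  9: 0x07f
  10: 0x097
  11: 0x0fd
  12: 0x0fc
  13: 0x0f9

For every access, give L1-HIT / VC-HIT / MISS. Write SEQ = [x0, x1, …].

0: 0x7e (blk 7, set 1) → MISS  vc=[]
1: 0x77 (blk 7, set 1) → L1-HIT  vc=[]
2: 0x96 (blk 9, set 1) → MISS  vc=[7]
3: 0x71 (blk 7, set 1) → VC-HIT  vc=[9]
4: 0x92 (blk 9, set 1) → VC-HIT  vc=[7]
5: 0x5c (blk 5, set 1) → MISS  vc=[7, 9]
6: 0x9c (blk 9, set 1) → VC-HIT  vc=[7, 5]
7: 0xff (blk 15, set 1) → MISS  vc=[7, 5, 9]
8: 0xf2 (blk 15, set 1) → L1-HIT  vc=[7, 5, 9]
9: 0x7f (blk 7, set 1) → VC-HIT  vc=[15, 5, 9]
10: 0x97 (blk 9, set 1) → VC-HIT  vc=[15, 5, 7]
11: 0xfd (blk 15, set 1) → VC-HIT  vc=[9, 5, 7]
12: 0xfc (blk 15, set 1) → L1-HIT  vc=[9, 5, 7]
13: 0xf9 (blk 15, set 1) → L1-HIT  vc=[9, 5, 7]

SEQ = [MISS, L1-HIT, MISS, VC-HIT, VC-HIT, MISS, VC-HIT, MISS, L1-HIT, VC-HIT, VC-HIT, VC-HIT, L1-HIT, L1-HIT]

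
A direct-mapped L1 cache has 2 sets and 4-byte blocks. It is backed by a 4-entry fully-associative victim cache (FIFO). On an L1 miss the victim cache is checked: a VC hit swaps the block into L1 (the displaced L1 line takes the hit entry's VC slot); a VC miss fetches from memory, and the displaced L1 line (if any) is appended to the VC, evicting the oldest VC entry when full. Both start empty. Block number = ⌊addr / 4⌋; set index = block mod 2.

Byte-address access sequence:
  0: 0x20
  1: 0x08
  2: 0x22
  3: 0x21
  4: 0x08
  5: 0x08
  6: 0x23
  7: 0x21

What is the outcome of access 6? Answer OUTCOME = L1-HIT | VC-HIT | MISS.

OUTCOME = VC-HIT

0: 0x20 (blk 8, set 0) → MISS  vc=[]
1: 0x8 (blk 2, set 0) → MISS  vc=[8]
2: 0x22 (blk 8, set 0) → VC-HIT  vc=[2]
3: 0x21 (blk 8, set 0) → L1-HIT  vc=[2]
4: 0x8 (blk 2, set 0) → VC-HIT  vc=[8]
5: 0x8 (blk 2, set 0) → L1-HIT  vc=[8]
6: 0x23 (blk 8, set 0) → VC-HIT  vc=[2]
7: 0x21 (blk 8, set 0) → L1-HIT  vc=[2]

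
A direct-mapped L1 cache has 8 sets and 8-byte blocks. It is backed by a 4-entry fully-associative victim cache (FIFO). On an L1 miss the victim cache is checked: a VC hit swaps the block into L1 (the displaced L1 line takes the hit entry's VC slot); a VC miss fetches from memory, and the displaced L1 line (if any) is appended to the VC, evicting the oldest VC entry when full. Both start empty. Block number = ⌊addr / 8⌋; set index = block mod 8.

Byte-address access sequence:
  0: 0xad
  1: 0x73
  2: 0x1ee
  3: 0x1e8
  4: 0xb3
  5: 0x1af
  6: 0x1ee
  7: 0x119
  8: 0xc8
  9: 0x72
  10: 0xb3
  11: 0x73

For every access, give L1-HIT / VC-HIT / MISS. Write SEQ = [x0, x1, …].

  [0] addr=0xad blk=21 s=5: MISS | VC []
  [1] addr=0x73 blk=14 s=6: MISS | VC []
  [2] addr=0x1ee blk=61 s=5: MISS | VC [21]
  [3] addr=0x1e8 blk=61 s=5: L1-HIT | VC [21]
  [4] addr=0xb3 blk=22 s=6: MISS | VC [21, 14]
  [5] addr=0x1af blk=53 s=5: MISS | VC [21, 14, 61]
  [6] addr=0x1ee blk=61 s=5: VC-HIT | VC [21, 14, 53]
  [7] addr=0x119 blk=35 s=3: MISS | VC [21, 14, 53]
  [8] addr=0xc8 blk=25 s=1: MISS | VC [21, 14, 53]
  [9] addr=0x72 blk=14 s=6: VC-HIT | VC [21, 22, 53]
  [10] addr=0xb3 blk=22 s=6: VC-HIT | VC [21, 14, 53]
  [11] addr=0x73 blk=14 s=6: VC-HIT | VC [21, 22, 53]

SEQ = [MISS, MISS, MISS, L1-HIT, MISS, MISS, VC-HIT, MISS, MISS, VC-HIT, VC-HIT, VC-HIT]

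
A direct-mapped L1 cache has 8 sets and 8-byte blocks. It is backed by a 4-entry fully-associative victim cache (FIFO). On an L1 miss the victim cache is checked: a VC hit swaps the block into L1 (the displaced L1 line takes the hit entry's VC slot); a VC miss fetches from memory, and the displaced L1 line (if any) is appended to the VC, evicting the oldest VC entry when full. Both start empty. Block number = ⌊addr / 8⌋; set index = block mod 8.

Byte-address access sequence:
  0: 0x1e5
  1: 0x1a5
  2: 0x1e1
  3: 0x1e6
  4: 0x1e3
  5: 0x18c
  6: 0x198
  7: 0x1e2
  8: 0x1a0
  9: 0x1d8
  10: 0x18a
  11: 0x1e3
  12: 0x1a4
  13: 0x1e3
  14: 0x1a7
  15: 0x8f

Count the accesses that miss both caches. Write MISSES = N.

MISSES = 6

#0 0x1e5→b60/s4 MISS; vc=[]
#1 0x1a5→b52/s4 MISS; vc=[60]
#2 0x1e1→b60/s4 VC-HIT; vc=[52]
#3 0x1e6→b60/s4 L1-HIT; vc=[52]
#4 0x1e3→b60/s4 L1-HIT; vc=[52]
#5 0x18c→b49/s1 MISS; vc=[52]
#6 0x198→b51/s3 MISS; vc=[52]
#7 0x1e2→b60/s4 L1-HIT; vc=[52]
#8 0x1a0→b52/s4 VC-HIT; vc=[60]
#9 0x1d8→b59/s3 MISS; vc=[60,51]
#10 0x18a→b49/s1 L1-HIT; vc=[60,51]
#11 0x1e3→b60/s4 VC-HIT; vc=[52,51]
#12 0x1a4→b52/s4 VC-HIT; vc=[60,51]
#13 0x1e3→b60/s4 VC-HIT; vc=[52,51]
#14 0x1a7→b52/s4 VC-HIT; vc=[60,51]
#15 0x8f→b17/s1 MISS; vc=[60,51,49]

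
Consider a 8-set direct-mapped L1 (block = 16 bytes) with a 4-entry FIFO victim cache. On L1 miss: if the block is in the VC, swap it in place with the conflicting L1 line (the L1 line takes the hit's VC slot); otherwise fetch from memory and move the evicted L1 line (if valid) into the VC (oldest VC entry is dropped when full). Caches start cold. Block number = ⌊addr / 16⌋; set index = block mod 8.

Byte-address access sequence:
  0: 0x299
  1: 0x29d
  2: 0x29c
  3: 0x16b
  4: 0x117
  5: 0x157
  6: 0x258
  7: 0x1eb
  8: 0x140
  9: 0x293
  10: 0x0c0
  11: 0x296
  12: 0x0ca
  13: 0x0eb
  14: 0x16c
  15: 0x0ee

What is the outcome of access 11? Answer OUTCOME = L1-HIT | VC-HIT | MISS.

  [0] addr=0x299 blk=41 s=1: MISS | VC []
  [1] addr=0x29d blk=41 s=1: L1-HIT | VC []
  [2] addr=0x29c blk=41 s=1: L1-HIT | VC []
  [3] addr=0x16b blk=22 s=6: MISS | VC []
  [4] addr=0x117 blk=17 s=1: MISS | VC [41]
  [5] addr=0x157 blk=21 s=5: MISS | VC [41]
  [6] addr=0x258 blk=37 s=5: MISS | VC [41, 21]
  [7] addr=0x1eb blk=30 s=6: MISS | VC [41, 21, 22]
  [8] addr=0x140 blk=20 s=4: MISS | VC [41, 21, 22]
  [9] addr=0x293 blk=41 s=1: VC-HIT | VC [17, 21, 22]
  [10] addr=0xc0 blk=12 s=4: MISS | VC [17, 21, 22, 20]
  [11] addr=0x296 blk=41 s=1: L1-HIT | VC [17, 21, 22, 20]
  [12] addr=0xca blk=12 s=4: L1-HIT | VC [17, 21, 22, 20]
  [13] addr=0xeb blk=14 s=6: MISS | VC [21, 22, 20, 30]
  [14] addr=0x16c blk=22 s=6: VC-HIT | VC [21, 14, 20, 30]
  [15] addr=0xee blk=14 s=6: VC-HIT | VC [21, 22, 20, 30]

OUTCOME = L1-HIT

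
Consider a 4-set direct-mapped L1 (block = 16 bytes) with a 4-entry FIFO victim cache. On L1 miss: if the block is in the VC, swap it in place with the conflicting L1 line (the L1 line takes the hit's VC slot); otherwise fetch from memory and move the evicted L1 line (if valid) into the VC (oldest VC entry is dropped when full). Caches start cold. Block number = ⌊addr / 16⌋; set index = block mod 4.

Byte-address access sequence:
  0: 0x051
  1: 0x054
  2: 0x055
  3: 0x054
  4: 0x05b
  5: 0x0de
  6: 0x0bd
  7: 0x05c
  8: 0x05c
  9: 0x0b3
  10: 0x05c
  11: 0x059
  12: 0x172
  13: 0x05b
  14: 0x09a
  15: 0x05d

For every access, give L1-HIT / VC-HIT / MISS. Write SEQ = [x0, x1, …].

SEQ = [MISS, L1-HIT, L1-HIT, L1-HIT, L1-HIT, MISS, MISS, VC-HIT, L1-HIT, L1-HIT, L1-HIT, L1-HIT, MISS, L1-HIT, MISS, VC-HIT]

0: 0x51 (blk 5, set 1) → MISS  vc=[]
1: 0x54 (blk 5, set 1) → L1-HIT  vc=[]
2: 0x55 (blk 5, set 1) → L1-HIT  vc=[]
3: 0x54 (blk 5, set 1) → L1-HIT  vc=[]
4: 0x5b (blk 5, set 1) → L1-HIT  vc=[]
5: 0xde (blk 13, set 1) → MISS  vc=[5]
6: 0xbd (blk 11, set 3) → MISS  vc=[5]
7: 0x5c (blk 5, set 1) → VC-HIT  vc=[13]
8: 0x5c (blk 5, set 1) → L1-HIT  vc=[13]
9: 0xb3 (blk 11, set 3) → L1-HIT  vc=[13]
10: 0x5c (blk 5, set 1) → L1-HIT  vc=[13]
11: 0x59 (blk 5, set 1) → L1-HIT  vc=[13]
12: 0x172 (blk 23, set 3) → MISS  vc=[13, 11]
13: 0x5b (blk 5, set 1) → L1-HIT  vc=[13, 11]
14: 0x9a (blk 9, set 1) → MISS  vc=[13, 11, 5]
15: 0x5d (blk 5, set 1) → VC-HIT  vc=[13, 11, 9]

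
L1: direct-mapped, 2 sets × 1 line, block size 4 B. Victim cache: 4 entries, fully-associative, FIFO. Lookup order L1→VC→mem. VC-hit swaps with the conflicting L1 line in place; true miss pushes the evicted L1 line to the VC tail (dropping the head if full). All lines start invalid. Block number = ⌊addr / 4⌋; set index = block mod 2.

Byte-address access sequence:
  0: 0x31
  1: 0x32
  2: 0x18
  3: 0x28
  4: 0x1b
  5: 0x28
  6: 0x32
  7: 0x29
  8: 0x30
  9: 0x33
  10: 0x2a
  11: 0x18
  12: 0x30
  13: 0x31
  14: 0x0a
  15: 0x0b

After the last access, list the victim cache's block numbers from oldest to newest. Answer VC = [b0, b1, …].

0: 0x31 (blk 12, set 0) → MISS  vc=[]
1: 0x32 (blk 12, set 0) → L1-HIT  vc=[]
2: 0x18 (blk 6, set 0) → MISS  vc=[12]
3: 0x28 (blk 10, set 0) → MISS  vc=[12, 6]
4: 0x1b (blk 6, set 0) → VC-HIT  vc=[12, 10]
5: 0x28 (blk 10, set 0) → VC-HIT  vc=[12, 6]
6: 0x32 (blk 12, set 0) → VC-HIT  vc=[10, 6]
7: 0x29 (blk 10, set 0) → VC-HIT  vc=[12, 6]
8: 0x30 (blk 12, set 0) → VC-HIT  vc=[10, 6]
9: 0x33 (blk 12, set 0) → L1-HIT  vc=[10, 6]
10: 0x2a (blk 10, set 0) → VC-HIT  vc=[12, 6]
11: 0x18 (blk 6, set 0) → VC-HIT  vc=[12, 10]
12: 0x30 (blk 12, set 0) → VC-HIT  vc=[6, 10]
13: 0x31 (blk 12, set 0) → L1-HIT  vc=[6, 10]
14: 0xa (blk 2, set 0) → MISS  vc=[6, 10, 12]
15: 0xb (blk 2, set 0) → L1-HIT  vc=[6, 10, 12]

VC = [6, 10, 12]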